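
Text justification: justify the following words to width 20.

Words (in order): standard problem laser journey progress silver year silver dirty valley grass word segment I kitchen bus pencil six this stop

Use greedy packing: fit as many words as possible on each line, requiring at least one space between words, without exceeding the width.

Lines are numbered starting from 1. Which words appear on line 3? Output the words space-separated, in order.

Line 1: ['standard', 'problem'] (min_width=16, slack=4)
Line 2: ['laser', 'journey'] (min_width=13, slack=7)
Line 3: ['progress', 'silver', 'year'] (min_width=20, slack=0)
Line 4: ['silver', 'dirty', 'valley'] (min_width=19, slack=1)
Line 5: ['grass', 'word', 'segment', 'I'] (min_width=20, slack=0)
Line 6: ['kitchen', 'bus', 'pencil'] (min_width=18, slack=2)
Line 7: ['six', 'this', 'stop'] (min_width=13, slack=7)

Answer: progress silver year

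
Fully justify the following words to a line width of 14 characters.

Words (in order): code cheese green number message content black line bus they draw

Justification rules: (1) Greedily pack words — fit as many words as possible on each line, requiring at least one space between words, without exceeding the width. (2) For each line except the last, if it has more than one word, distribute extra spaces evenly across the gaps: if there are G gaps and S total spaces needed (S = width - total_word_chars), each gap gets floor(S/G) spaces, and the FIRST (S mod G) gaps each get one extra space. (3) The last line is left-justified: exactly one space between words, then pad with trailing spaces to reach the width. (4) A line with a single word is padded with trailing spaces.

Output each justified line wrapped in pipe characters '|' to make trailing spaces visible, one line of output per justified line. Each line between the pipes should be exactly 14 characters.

Line 1: ['code', 'cheese'] (min_width=11, slack=3)
Line 2: ['green', 'number'] (min_width=12, slack=2)
Line 3: ['message'] (min_width=7, slack=7)
Line 4: ['content', 'black'] (min_width=13, slack=1)
Line 5: ['line', 'bus', 'they'] (min_width=13, slack=1)
Line 6: ['draw'] (min_width=4, slack=10)

Answer: |code    cheese|
|green   number|
|message       |
|content  black|
|line  bus they|
|draw          |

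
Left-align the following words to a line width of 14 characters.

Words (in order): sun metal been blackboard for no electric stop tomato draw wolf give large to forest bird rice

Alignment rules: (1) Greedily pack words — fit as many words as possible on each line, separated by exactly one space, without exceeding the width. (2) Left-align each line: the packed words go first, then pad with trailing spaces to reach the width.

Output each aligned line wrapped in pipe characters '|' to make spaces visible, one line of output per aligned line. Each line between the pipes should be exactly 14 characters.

Line 1: ['sun', 'metal', 'been'] (min_width=14, slack=0)
Line 2: ['blackboard', 'for'] (min_width=14, slack=0)
Line 3: ['no', 'electric'] (min_width=11, slack=3)
Line 4: ['stop', 'tomato'] (min_width=11, slack=3)
Line 5: ['draw', 'wolf', 'give'] (min_width=14, slack=0)
Line 6: ['large', 'to'] (min_width=8, slack=6)
Line 7: ['forest', 'bird'] (min_width=11, slack=3)
Line 8: ['rice'] (min_width=4, slack=10)

Answer: |sun metal been|
|blackboard for|
|no electric   |
|stop tomato   |
|draw wolf give|
|large to      |
|forest bird   |
|rice          |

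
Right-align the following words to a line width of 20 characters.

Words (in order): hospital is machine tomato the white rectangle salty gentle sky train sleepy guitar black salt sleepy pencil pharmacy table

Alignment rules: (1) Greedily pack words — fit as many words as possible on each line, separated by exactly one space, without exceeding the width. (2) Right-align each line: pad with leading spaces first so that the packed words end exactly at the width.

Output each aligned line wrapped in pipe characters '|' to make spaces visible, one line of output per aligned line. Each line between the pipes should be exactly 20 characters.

Answer: | hospital is machine|
|    tomato the white|
|     rectangle salty|
|    gentle sky train|
| sleepy guitar black|
|  salt sleepy pencil|
|      pharmacy table|

Derivation:
Line 1: ['hospital', 'is', 'machine'] (min_width=19, slack=1)
Line 2: ['tomato', 'the', 'white'] (min_width=16, slack=4)
Line 3: ['rectangle', 'salty'] (min_width=15, slack=5)
Line 4: ['gentle', 'sky', 'train'] (min_width=16, slack=4)
Line 5: ['sleepy', 'guitar', 'black'] (min_width=19, slack=1)
Line 6: ['salt', 'sleepy', 'pencil'] (min_width=18, slack=2)
Line 7: ['pharmacy', 'table'] (min_width=14, slack=6)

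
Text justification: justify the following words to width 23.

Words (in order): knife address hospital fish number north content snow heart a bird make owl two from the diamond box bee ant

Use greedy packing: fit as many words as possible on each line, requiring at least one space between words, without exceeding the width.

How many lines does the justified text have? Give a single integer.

Line 1: ['knife', 'address', 'hospital'] (min_width=22, slack=1)
Line 2: ['fish', 'number', 'north'] (min_width=17, slack=6)
Line 3: ['content', 'snow', 'heart', 'a'] (min_width=20, slack=3)
Line 4: ['bird', 'make', 'owl', 'two', 'from'] (min_width=22, slack=1)
Line 5: ['the', 'diamond', 'box', 'bee', 'ant'] (min_width=23, slack=0)
Total lines: 5

Answer: 5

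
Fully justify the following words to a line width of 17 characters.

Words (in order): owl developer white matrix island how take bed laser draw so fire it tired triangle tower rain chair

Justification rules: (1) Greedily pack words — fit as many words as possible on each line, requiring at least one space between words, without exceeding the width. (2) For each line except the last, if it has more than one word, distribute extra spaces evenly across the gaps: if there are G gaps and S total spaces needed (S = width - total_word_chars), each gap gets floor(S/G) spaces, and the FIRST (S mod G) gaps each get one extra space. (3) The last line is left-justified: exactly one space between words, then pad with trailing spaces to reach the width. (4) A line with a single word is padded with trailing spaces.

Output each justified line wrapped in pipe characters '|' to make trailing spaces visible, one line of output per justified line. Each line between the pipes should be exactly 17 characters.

Answer: |owl     developer|
|white      matrix|
|island  how  take|
|bed laser draw so|
|fire   it   tired|
|triangle    tower|
|rain chair       |

Derivation:
Line 1: ['owl', 'developer'] (min_width=13, slack=4)
Line 2: ['white', 'matrix'] (min_width=12, slack=5)
Line 3: ['island', 'how', 'take'] (min_width=15, slack=2)
Line 4: ['bed', 'laser', 'draw', 'so'] (min_width=17, slack=0)
Line 5: ['fire', 'it', 'tired'] (min_width=13, slack=4)
Line 6: ['triangle', 'tower'] (min_width=14, slack=3)
Line 7: ['rain', 'chair'] (min_width=10, slack=7)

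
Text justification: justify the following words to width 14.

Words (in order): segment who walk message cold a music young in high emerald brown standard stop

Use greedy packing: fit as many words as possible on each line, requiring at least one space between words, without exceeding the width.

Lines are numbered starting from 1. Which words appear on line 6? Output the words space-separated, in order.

Answer: standard stop

Derivation:
Line 1: ['segment', 'who'] (min_width=11, slack=3)
Line 2: ['walk', 'message'] (min_width=12, slack=2)
Line 3: ['cold', 'a', 'music'] (min_width=12, slack=2)
Line 4: ['young', 'in', 'high'] (min_width=13, slack=1)
Line 5: ['emerald', 'brown'] (min_width=13, slack=1)
Line 6: ['standard', 'stop'] (min_width=13, slack=1)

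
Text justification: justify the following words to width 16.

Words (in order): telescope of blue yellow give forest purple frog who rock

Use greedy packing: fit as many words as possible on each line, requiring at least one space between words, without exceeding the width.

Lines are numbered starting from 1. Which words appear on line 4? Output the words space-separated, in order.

Answer: frog who rock

Derivation:
Line 1: ['telescope', 'of'] (min_width=12, slack=4)
Line 2: ['blue', 'yellow', 'give'] (min_width=16, slack=0)
Line 3: ['forest', 'purple'] (min_width=13, slack=3)
Line 4: ['frog', 'who', 'rock'] (min_width=13, slack=3)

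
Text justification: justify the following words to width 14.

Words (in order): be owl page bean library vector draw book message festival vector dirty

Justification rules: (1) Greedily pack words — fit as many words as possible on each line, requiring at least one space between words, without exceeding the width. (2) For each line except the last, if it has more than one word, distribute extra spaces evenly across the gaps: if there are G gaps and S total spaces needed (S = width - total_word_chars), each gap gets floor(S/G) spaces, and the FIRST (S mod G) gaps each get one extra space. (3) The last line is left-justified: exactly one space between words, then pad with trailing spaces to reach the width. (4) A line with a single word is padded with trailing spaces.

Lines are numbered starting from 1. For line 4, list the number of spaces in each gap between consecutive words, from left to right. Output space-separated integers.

Answer: 3

Derivation:
Line 1: ['be', 'owl', 'page'] (min_width=11, slack=3)
Line 2: ['bean', 'library'] (min_width=12, slack=2)
Line 3: ['vector', 'draw'] (min_width=11, slack=3)
Line 4: ['book', 'message'] (min_width=12, slack=2)
Line 5: ['festival'] (min_width=8, slack=6)
Line 6: ['vector', 'dirty'] (min_width=12, slack=2)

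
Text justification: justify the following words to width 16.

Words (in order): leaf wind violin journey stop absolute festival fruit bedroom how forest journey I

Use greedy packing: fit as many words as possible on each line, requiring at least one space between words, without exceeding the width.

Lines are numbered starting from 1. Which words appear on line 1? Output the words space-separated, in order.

Line 1: ['leaf', 'wind', 'violin'] (min_width=16, slack=0)
Line 2: ['journey', 'stop'] (min_width=12, slack=4)
Line 3: ['absolute'] (min_width=8, slack=8)
Line 4: ['festival', 'fruit'] (min_width=14, slack=2)
Line 5: ['bedroom', 'how'] (min_width=11, slack=5)
Line 6: ['forest', 'journey', 'I'] (min_width=16, slack=0)

Answer: leaf wind violin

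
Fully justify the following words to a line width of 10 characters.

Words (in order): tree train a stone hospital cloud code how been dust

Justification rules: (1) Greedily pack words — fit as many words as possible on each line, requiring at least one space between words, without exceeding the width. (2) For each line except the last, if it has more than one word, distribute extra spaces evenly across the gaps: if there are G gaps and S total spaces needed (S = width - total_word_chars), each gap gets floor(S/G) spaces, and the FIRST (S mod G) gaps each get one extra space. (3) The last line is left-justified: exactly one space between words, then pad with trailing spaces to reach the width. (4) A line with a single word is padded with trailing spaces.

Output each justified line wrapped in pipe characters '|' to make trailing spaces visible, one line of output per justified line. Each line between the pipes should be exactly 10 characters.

Answer: |tree train|
|a    stone|
|hospital  |
|cloud code|
|how   been|
|dust      |

Derivation:
Line 1: ['tree', 'train'] (min_width=10, slack=0)
Line 2: ['a', 'stone'] (min_width=7, slack=3)
Line 3: ['hospital'] (min_width=8, slack=2)
Line 4: ['cloud', 'code'] (min_width=10, slack=0)
Line 5: ['how', 'been'] (min_width=8, slack=2)
Line 6: ['dust'] (min_width=4, slack=6)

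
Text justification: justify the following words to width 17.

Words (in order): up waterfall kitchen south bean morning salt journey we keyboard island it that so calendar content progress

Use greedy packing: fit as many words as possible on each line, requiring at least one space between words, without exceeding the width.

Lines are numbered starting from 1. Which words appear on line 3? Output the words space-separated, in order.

Answer: bean morning salt

Derivation:
Line 1: ['up', 'waterfall'] (min_width=12, slack=5)
Line 2: ['kitchen', 'south'] (min_width=13, slack=4)
Line 3: ['bean', 'morning', 'salt'] (min_width=17, slack=0)
Line 4: ['journey', 'we'] (min_width=10, slack=7)
Line 5: ['keyboard', 'island'] (min_width=15, slack=2)
Line 6: ['it', 'that', 'so'] (min_width=10, slack=7)
Line 7: ['calendar', 'content'] (min_width=16, slack=1)
Line 8: ['progress'] (min_width=8, slack=9)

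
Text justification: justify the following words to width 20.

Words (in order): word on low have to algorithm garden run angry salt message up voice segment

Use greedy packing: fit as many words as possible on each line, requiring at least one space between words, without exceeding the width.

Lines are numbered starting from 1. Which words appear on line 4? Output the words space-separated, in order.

Answer: up voice segment

Derivation:
Line 1: ['word', 'on', 'low', 'have', 'to'] (min_width=19, slack=1)
Line 2: ['algorithm', 'garden', 'run'] (min_width=20, slack=0)
Line 3: ['angry', 'salt', 'message'] (min_width=18, slack=2)
Line 4: ['up', 'voice', 'segment'] (min_width=16, slack=4)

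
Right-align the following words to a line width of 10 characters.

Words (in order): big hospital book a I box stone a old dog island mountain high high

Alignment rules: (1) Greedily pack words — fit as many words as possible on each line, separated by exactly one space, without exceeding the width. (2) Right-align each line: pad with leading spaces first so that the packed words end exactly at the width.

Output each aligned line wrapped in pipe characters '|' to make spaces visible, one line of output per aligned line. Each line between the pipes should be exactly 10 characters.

Answer: |       big|
|  hospital|
|  book a I|
| box stone|
| a old dog|
|    island|
|  mountain|
| high high|

Derivation:
Line 1: ['big'] (min_width=3, slack=7)
Line 2: ['hospital'] (min_width=8, slack=2)
Line 3: ['book', 'a', 'I'] (min_width=8, slack=2)
Line 4: ['box', 'stone'] (min_width=9, slack=1)
Line 5: ['a', 'old', 'dog'] (min_width=9, slack=1)
Line 6: ['island'] (min_width=6, slack=4)
Line 7: ['mountain'] (min_width=8, slack=2)
Line 8: ['high', 'high'] (min_width=9, slack=1)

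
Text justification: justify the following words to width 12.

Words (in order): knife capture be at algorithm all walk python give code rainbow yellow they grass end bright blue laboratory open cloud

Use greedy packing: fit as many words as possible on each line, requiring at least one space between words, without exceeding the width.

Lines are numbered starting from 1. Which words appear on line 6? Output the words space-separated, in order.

Line 1: ['knife'] (min_width=5, slack=7)
Line 2: ['capture', 'be'] (min_width=10, slack=2)
Line 3: ['at', 'algorithm'] (min_width=12, slack=0)
Line 4: ['all', 'walk'] (min_width=8, slack=4)
Line 5: ['python', 'give'] (min_width=11, slack=1)
Line 6: ['code', 'rainbow'] (min_width=12, slack=0)
Line 7: ['yellow', 'they'] (min_width=11, slack=1)
Line 8: ['grass', 'end'] (min_width=9, slack=3)
Line 9: ['bright', 'blue'] (min_width=11, slack=1)
Line 10: ['laboratory'] (min_width=10, slack=2)
Line 11: ['open', 'cloud'] (min_width=10, slack=2)

Answer: code rainbow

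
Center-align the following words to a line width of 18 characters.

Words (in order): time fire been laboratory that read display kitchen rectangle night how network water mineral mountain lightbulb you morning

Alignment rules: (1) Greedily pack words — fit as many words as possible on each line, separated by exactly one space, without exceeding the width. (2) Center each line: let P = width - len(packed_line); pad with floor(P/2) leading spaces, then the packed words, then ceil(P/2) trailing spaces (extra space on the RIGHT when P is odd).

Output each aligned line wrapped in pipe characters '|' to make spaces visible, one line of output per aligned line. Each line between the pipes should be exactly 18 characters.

Answer: |  time fire been  |
| laboratory that  |
|   read display   |
|kitchen rectangle |
|night how network |
|  water mineral   |
|mountain lightbulb|
|   you morning    |

Derivation:
Line 1: ['time', 'fire', 'been'] (min_width=14, slack=4)
Line 2: ['laboratory', 'that'] (min_width=15, slack=3)
Line 3: ['read', 'display'] (min_width=12, slack=6)
Line 4: ['kitchen', 'rectangle'] (min_width=17, slack=1)
Line 5: ['night', 'how', 'network'] (min_width=17, slack=1)
Line 6: ['water', 'mineral'] (min_width=13, slack=5)
Line 7: ['mountain', 'lightbulb'] (min_width=18, slack=0)
Line 8: ['you', 'morning'] (min_width=11, slack=7)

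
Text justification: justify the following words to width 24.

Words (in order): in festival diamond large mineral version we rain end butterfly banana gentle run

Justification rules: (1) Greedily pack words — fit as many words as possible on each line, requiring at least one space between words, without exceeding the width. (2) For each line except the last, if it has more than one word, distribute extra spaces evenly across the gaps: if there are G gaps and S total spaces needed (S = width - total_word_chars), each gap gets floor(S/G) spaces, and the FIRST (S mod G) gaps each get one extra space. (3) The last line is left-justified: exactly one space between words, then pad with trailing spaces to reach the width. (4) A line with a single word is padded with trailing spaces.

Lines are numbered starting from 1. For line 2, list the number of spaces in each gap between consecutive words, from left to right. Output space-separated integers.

Answer: 1 1 1

Derivation:
Line 1: ['in', 'festival', 'diamond'] (min_width=19, slack=5)
Line 2: ['large', 'mineral', 'version', 'we'] (min_width=24, slack=0)
Line 3: ['rain', 'end', 'butterfly'] (min_width=18, slack=6)
Line 4: ['banana', 'gentle', 'run'] (min_width=17, slack=7)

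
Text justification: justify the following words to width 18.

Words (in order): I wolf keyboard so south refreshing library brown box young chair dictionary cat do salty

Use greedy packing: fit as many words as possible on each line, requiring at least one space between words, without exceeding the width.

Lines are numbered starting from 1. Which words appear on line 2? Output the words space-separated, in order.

Line 1: ['I', 'wolf', 'keyboard', 'so'] (min_width=18, slack=0)
Line 2: ['south', 'refreshing'] (min_width=16, slack=2)
Line 3: ['library', 'brown', 'box'] (min_width=17, slack=1)
Line 4: ['young', 'chair'] (min_width=11, slack=7)
Line 5: ['dictionary', 'cat', 'do'] (min_width=17, slack=1)
Line 6: ['salty'] (min_width=5, slack=13)

Answer: south refreshing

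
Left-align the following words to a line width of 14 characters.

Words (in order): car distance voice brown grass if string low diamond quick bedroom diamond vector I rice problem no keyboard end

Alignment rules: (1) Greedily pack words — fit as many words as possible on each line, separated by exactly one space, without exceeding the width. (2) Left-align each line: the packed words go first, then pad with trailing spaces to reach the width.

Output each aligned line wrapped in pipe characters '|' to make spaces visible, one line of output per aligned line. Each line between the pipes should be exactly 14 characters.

Line 1: ['car', 'distance'] (min_width=12, slack=2)
Line 2: ['voice', 'brown'] (min_width=11, slack=3)
Line 3: ['grass', 'if'] (min_width=8, slack=6)
Line 4: ['string', 'low'] (min_width=10, slack=4)
Line 5: ['diamond', 'quick'] (min_width=13, slack=1)
Line 6: ['bedroom'] (min_width=7, slack=7)
Line 7: ['diamond', 'vector'] (min_width=14, slack=0)
Line 8: ['I', 'rice', 'problem'] (min_width=14, slack=0)
Line 9: ['no', 'keyboard'] (min_width=11, slack=3)
Line 10: ['end'] (min_width=3, slack=11)

Answer: |car distance  |
|voice brown   |
|grass if      |
|string low    |
|diamond quick |
|bedroom       |
|diamond vector|
|I rice problem|
|no keyboard   |
|end           |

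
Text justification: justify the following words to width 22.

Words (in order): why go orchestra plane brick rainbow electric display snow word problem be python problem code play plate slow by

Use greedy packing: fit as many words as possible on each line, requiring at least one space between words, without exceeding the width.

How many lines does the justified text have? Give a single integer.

Line 1: ['why', 'go', 'orchestra', 'plane'] (min_width=22, slack=0)
Line 2: ['brick', 'rainbow', 'electric'] (min_width=22, slack=0)
Line 3: ['display', 'snow', 'word'] (min_width=17, slack=5)
Line 4: ['problem', 'be', 'python'] (min_width=17, slack=5)
Line 5: ['problem', 'code', 'play'] (min_width=17, slack=5)
Line 6: ['plate', 'slow', 'by'] (min_width=13, slack=9)
Total lines: 6

Answer: 6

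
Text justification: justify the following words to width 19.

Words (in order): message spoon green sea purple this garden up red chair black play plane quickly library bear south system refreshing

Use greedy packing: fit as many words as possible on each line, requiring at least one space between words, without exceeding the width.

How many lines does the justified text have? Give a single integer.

Answer: 7

Derivation:
Line 1: ['message', 'spoon', 'green'] (min_width=19, slack=0)
Line 2: ['sea', 'purple', 'this'] (min_width=15, slack=4)
Line 3: ['garden', 'up', 'red', 'chair'] (min_width=19, slack=0)
Line 4: ['black', 'play', 'plane'] (min_width=16, slack=3)
Line 5: ['quickly', 'library'] (min_width=15, slack=4)
Line 6: ['bear', 'south', 'system'] (min_width=17, slack=2)
Line 7: ['refreshing'] (min_width=10, slack=9)
Total lines: 7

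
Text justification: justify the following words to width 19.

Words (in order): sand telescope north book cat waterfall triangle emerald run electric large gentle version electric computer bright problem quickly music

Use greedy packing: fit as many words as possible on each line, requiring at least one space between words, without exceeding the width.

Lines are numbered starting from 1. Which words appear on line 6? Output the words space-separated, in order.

Answer: gentle version

Derivation:
Line 1: ['sand', 'telescope'] (min_width=14, slack=5)
Line 2: ['north', 'book', 'cat'] (min_width=14, slack=5)
Line 3: ['waterfall', 'triangle'] (min_width=18, slack=1)
Line 4: ['emerald', 'run'] (min_width=11, slack=8)
Line 5: ['electric', 'large'] (min_width=14, slack=5)
Line 6: ['gentle', 'version'] (min_width=14, slack=5)
Line 7: ['electric', 'computer'] (min_width=17, slack=2)
Line 8: ['bright', 'problem'] (min_width=14, slack=5)
Line 9: ['quickly', 'music'] (min_width=13, slack=6)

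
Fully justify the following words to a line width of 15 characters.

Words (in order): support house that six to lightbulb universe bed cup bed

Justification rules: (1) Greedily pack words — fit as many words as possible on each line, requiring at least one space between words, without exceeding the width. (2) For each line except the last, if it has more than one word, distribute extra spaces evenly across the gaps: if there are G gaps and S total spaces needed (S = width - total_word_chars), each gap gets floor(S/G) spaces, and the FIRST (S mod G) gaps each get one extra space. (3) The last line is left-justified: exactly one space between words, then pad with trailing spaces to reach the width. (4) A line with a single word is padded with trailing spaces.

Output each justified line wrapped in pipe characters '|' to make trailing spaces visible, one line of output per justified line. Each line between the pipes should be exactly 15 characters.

Answer: |support   house|
|that   six   to|
|lightbulb      |
|universe    bed|
|cup bed        |

Derivation:
Line 1: ['support', 'house'] (min_width=13, slack=2)
Line 2: ['that', 'six', 'to'] (min_width=11, slack=4)
Line 3: ['lightbulb'] (min_width=9, slack=6)
Line 4: ['universe', 'bed'] (min_width=12, slack=3)
Line 5: ['cup', 'bed'] (min_width=7, slack=8)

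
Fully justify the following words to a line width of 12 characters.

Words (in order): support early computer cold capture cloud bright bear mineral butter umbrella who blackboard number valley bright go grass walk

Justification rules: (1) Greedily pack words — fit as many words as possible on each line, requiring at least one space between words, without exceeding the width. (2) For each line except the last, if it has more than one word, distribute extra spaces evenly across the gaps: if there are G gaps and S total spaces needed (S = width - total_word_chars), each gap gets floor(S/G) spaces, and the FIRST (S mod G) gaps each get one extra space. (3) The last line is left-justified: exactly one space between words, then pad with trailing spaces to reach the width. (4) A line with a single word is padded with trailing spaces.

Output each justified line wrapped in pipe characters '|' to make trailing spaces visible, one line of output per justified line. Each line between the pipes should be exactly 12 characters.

Line 1: ['support'] (min_width=7, slack=5)
Line 2: ['early'] (min_width=5, slack=7)
Line 3: ['computer'] (min_width=8, slack=4)
Line 4: ['cold', 'capture'] (min_width=12, slack=0)
Line 5: ['cloud', 'bright'] (min_width=12, slack=0)
Line 6: ['bear', 'mineral'] (min_width=12, slack=0)
Line 7: ['butter'] (min_width=6, slack=6)
Line 8: ['umbrella', 'who'] (min_width=12, slack=0)
Line 9: ['blackboard'] (min_width=10, slack=2)
Line 10: ['number'] (min_width=6, slack=6)
Line 11: ['valley'] (min_width=6, slack=6)
Line 12: ['bright', 'go'] (min_width=9, slack=3)
Line 13: ['grass', 'walk'] (min_width=10, slack=2)

Answer: |support     |
|early       |
|computer    |
|cold capture|
|cloud bright|
|bear mineral|
|butter      |
|umbrella who|
|blackboard  |
|number      |
|valley      |
|bright    go|
|grass walk  |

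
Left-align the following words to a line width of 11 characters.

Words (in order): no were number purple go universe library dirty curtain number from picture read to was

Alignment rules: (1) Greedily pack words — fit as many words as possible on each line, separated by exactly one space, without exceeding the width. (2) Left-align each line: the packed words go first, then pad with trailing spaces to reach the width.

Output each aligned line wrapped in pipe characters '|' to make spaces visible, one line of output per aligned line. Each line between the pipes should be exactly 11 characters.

Line 1: ['no', 'were'] (min_width=7, slack=4)
Line 2: ['number'] (min_width=6, slack=5)
Line 3: ['purple', 'go'] (min_width=9, slack=2)
Line 4: ['universe'] (min_width=8, slack=3)
Line 5: ['library'] (min_width=7, slack=4)
Line 6: ['dirty'] (min_width=5, slack=6)
Line 7: ['curtain'] (min_width=7, slack=4)
Line 8: ['number', 'from'] (min_width=11, slack=0)
Line 9: ['picture'] (min_width=7, slack=4)
Line 10: ['read', 'to', 'was'] (min_width=11, slack=0)

Answer: |no were    |
|number     |
|purple go  |
|universe   |
|library    |
|dirty      |
|curtain    |
|number from|
|picture    |
|read to was|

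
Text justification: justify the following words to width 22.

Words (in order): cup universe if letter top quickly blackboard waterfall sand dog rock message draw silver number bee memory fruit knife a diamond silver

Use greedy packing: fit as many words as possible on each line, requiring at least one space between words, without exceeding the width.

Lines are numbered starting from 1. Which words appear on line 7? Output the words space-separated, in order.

Line 1: ['cup', 'universe', 'if', 'letter'] (min_width=22, slack=0)
Line 2: ['top', 'quickly', 'blackboard'] (min_width=22, slack=0)
Line 3: ['waterfall', 'sand', 'dog'] (min_width=18, slack=4)
Line 4: ['rock', 'message', 'draw'] (min_width=17, slack=5)
Line 5: ['silver', 'number', 'bee'] (min_width=17, slack=5)
Line 6: ['memory', 'fruit', 'knife', 'a'] (min_width=20, slack=2)
Line 7: ['diamond', 'silver'] (min_width=14, slack=8)

Answer: diamond silver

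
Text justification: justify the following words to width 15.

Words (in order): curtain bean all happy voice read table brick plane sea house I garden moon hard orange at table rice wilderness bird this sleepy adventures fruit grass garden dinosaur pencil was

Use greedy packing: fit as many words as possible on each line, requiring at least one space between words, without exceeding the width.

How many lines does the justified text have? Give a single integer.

Answer: 14

Derivation:
Line 1: ['curtain', 'bean'] (min_width=12, slack=3)
Line 2: ['all', 'happy', 'voice'] (min_width=15, slack=0)
Line 3: ['read', 'table'] (min_width=10, slack=5)
Line 4: ['brick', 'plane', 'sea'] (min_width=15, slack=0)
Line 5: ['house', 'I', 'garden'] (min_width=14, slack=1)
Line 6: ['moon', 'hard'] (min_width=9, slack=6)
Line 7: ['orange', 'at', 'table'] (min_width=15, slack=0)
Line 8: ['rice', 'wilderness'] (min_width=15, slack=0)
Line 9: ['bird', 'this'] (min_width=9, slack=6)
Line 10: ['sleepy'] (min_width=6, slack=9)
Line 11: ['adventures'] (min_width=10, slack=5)
Line 12: ['fruit', 'grass'] (min_width=11, slack=4)
Line 13: ['garden', 'dinosaur'] (min_width=15, slack=0)
Line 14: ['pencil', 'was'] (min_width=10, slack=5)
Total lines: 14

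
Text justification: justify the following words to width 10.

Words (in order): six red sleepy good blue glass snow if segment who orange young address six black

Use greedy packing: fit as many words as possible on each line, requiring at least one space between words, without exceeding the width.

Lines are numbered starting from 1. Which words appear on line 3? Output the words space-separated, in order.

Line 1: ['six', 'red'] (min_width=7, slack=3)
Line 2: ['sleepy'] (min_width=6, slack=4)
Line 3: ['good', 'blue'] (min_width=9, slack=1)
Line 4: ['glass', 'snow'] (min_width=10, slack=0)
Line 5: ['if', 'segment'] (min_width=10, slack=0)
Line 6: ['who', 'orange'] (min_width=10, slack=0)
Line 7: ['young'] (min_width=5, slack=5)
Line 8: ['address'] (min_width=7, slack=3)
Line 9: ['six', 'black'] (min_width=9, slack=1)

Answer: good blue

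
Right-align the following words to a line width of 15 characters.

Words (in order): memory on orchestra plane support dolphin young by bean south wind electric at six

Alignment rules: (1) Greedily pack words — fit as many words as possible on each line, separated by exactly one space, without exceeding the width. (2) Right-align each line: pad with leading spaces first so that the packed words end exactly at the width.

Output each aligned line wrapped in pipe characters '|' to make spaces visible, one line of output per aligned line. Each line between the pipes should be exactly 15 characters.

Line 1: ['memory', 'on'] (min_width=9, slack=6)
Line 2: ['orchestra', 'plane'] (min_width=15, slack=0)
Line 3: ['support', 'dolphin'] (min_width=15, slack=0)
Line 4: ['young', 'by', 'bean'] (min_width=13, slack=2)
Line 5: ['south', 'wind'] (min_width=10, slack=5)
Line 6: ['electric', 'at', 'six'] (min_width=15, slack=0)

Answer: |      memory on|
|orchestra plane|
|support dolphin|
|  young by bean|
|     south wind|
|electric at six|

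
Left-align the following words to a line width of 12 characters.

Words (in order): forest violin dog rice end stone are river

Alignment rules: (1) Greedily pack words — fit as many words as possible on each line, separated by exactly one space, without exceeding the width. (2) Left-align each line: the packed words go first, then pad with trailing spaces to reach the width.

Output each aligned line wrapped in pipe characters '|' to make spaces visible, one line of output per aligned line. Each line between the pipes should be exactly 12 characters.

Answer: |forest      |
|violin dog  |
|rice end    |
|stone are   |
|river       |

Derivation:
Line 1: ['forest'] (min_width=6, slack=6)
Line 2: ['violin', 'dog'] (min_width=10, slack=2)
Line 3: ['rice', 'end'] (min_width=8, slack=4)
Line 4: ['stone', 'are'] (min_width=9, slack=3)
Line 5: ['river'] (min_width=5, slack=7)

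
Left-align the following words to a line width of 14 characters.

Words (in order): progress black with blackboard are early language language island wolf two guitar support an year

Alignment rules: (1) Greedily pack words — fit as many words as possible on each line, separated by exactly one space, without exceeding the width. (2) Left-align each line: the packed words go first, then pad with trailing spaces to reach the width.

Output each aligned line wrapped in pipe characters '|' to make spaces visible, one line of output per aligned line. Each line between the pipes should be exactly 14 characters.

Line 1: ['progress', 'black'] (min_width=14, slack=0)
Line 2: ['with'] (min_width=4, slack=10)
Line 3: ['blackboard', 'are'] (min_width=14, slack=0)
Line 4: ['early', 'language'] (min_width=14, slack=0)
Line 5: ['language'] (min_width=8, slack=6)
Line 6: ['island', 'wolf'] (min_width=11, slack=3)
Line 7: ['two', 'guitar'] (min_width=10, slack=4)
Line 8: ['support', 'an'] (min_width=10, slack=4)
Line 9: ['year'] (min_width=4, slack=10)

Answer: |progress black|
|with          |
|blackboard are|
|early language|
|language      |
|island wolf   |
|two guitar    |
|support an    |
|year          |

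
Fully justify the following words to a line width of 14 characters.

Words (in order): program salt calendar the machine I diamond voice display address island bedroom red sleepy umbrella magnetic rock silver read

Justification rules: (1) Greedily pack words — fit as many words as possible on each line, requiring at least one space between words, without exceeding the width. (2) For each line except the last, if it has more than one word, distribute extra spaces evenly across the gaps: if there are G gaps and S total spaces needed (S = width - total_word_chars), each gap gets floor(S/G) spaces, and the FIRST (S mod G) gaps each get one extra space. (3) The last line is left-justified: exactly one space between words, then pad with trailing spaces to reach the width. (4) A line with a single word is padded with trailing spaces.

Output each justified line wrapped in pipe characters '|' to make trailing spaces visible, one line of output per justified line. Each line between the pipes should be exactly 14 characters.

Answer: |program   salt|
|calendar   the|
|machine      I|
|diamond  voice|
|display       |
|address island|
|bedroom    red|
|sleepy        |
|umbrella      |
|magnetic  rock|
|silver read   |

Derivation:
Line 1: ['program', 'salt'] (min_width=12, slack=2)
Line 2: ['calendar', 'the'] (min_width=12, slack=2)
Line 3: ['machine', 'I'] (min_width=9, slack=5)
Line 4: ['diamond', 'voice'] (min_width=13, slack=1)
Line 5: ['display'] (min_width=7, slack=7)
Line 6: ['address', 'island'] (min_width=14, slack=0)
Line 7: ['bedroom', 'red'] (min_width=11, slack=3)
Line 8: ['sleepy'] (min_width=6, slack=8)
Line 9: ['umbrella'] (min_width=8, slack=6)
Line 10: ['magnetic', 'rock'] (min_width=13, slack=1)
Line 11: ['silver', 'read'] (min_width=11, slack=3)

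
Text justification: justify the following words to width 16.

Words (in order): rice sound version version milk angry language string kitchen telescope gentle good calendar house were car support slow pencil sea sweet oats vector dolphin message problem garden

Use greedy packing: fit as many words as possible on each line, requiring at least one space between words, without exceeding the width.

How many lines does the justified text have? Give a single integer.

Answer: 13

Derivation:
Line 1: ['rice', 'sound'] (min_width=10, slack=6)
Line 2: ['version', 'version'] (min_width=15, slack=1)
Line 3: ['milk', 'angry'] (min_width=10, slack=6)
Line 4: ['language', 'string'] (min_width=15, slack=1)
Line 5: ['kitchen'] (min_width=7, slack=9)
Line 6: ['telescope', 'gentle'] (min_width=16, slack=0)
Line 7: ['good', 'calendar'] (min_width=13, slack=3)
Line 8: ['house', 'were', 'car'] (min_width=14, slack=2)
Line 9: ['support', 'slow'] (min_width=12, slack=4)
Line 10: ['pencil', 'sea', 'sweet'] (min_width=16, slack=0)
Line 11: ['oats', 'vector'] (min_width=11, slack=5)
Line 12: ['dolphin', 'message'] (min_width=15, slack=1)
Line 13: ['problem', 'garden'] (min_width=14, slack=2)
Total lines: 13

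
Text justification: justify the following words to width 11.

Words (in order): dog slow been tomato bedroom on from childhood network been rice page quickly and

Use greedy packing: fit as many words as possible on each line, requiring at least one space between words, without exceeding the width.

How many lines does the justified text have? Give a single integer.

Answer: 9

Derivation:
Line 1: ['dog', 'slow'] (min_width=8, slack=3)
Line 2: ['been', 'tomato'] (min_width=11, slack=0)
Line 3: ['bedroom', 'on'] (min_width=10, slack=1)
Line 4: ['from'] (min_width=4, slack=7)
Line 5: ['childhood'] (min_width=9, slack=2)
Line 6: ['network'] (min_width=7, slack=4)
Line 7: ['been', 'rice'] (min_width=9, slack=2)
Line 8: ['page'] (min_width=4, slack=7)
Line 9: ['quickly', 'and'] (min_width=11, slack=0)
Total lines: 9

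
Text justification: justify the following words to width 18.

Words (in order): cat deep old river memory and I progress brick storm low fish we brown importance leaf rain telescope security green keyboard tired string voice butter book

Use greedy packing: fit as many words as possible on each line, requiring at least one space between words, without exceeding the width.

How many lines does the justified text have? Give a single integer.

Line 1: ['cat', 'deep', 'old', 'river'] (min_width=18, slack=0)
Line 2: ['memory', 'and', 'I'] (min_width=12, slack=6)
Line 3: ['progress', 'brick'] (min_width=14, slack=4)
Line 4: ['storm', 'low', 'fish', 'we'] (min_width=17, slack=1)
Line 5: ['brown', 'importance'] (min_width=16, slack=2)
Line 6: ['leaf', 'rain'] (min_width=9, slack=9)
Line 7: ['telescope', 'security'] (min_width=18, slack=0)
Line 8: ['green', 'keyboard'] (min_width=14, slack=4)
Line 9: ['tired', 'string', 'voice'] (min_width=18, slack=0)
Line 10: ['butter', 'book'] (min_width=11, slack=7)
Total lines: 10

Answer: 10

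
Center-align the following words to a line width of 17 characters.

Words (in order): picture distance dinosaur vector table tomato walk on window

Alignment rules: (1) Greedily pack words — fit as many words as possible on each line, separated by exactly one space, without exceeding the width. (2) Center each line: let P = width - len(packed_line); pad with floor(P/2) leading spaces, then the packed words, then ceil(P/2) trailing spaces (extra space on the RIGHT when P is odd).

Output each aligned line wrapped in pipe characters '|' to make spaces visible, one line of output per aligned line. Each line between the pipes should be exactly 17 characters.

Line 1: ['picture', 'distance'] (min_width=16, slack=1)
Line 2: ['dinosaur', 'vector'] (min_width=15, slack=2)
Line 3: ['table', 'tomato', 'walk'] (min_width=17, slack=0)
Line 4: ['on', 'window'] (min_width=9, slack=8)

Answer: |picture distance |
| dinosaur vector |
|table tomato walk|
|    on window    |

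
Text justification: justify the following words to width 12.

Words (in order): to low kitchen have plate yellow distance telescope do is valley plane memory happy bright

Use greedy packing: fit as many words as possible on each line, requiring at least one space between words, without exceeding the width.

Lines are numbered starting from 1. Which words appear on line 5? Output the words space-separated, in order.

Answer: telescope do

Derivation:
Line 1: ['to', 'low'] (min_width=6, slack=6)
Line 2: ['kitchen', 'have'] (min_width=12, slack=0)
Line 3: ['plate', 'yellow'] (min_width=12, slack=0)
Line 4: ['distance'] (min_width=8, slack=4)
Line 5: ['telescope', 'do'] (min_width=12, slack=0)
Line 6: ['is', 'valley'] (min_width=9, slack=3)
Line 7: ['plane', 'memory'] (min_width=12, slack=0)
Line 8: ['happy', 'bright'] (min_width=12, slack=0)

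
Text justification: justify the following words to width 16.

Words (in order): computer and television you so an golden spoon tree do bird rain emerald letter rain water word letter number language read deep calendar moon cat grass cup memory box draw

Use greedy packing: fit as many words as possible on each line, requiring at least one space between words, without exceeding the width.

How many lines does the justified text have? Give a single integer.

Line 1: ['computer', 'and'] (min_width=12, slack=4)
Line 2: ['television', 'you'] (min_width=14, slack=2)
Line 3: ['so', 'an', 'golden'] (min_width=12, slack=4)
Line 4: ['spoon', 'tree', 'do'] (min_width=13, slack=3)
Line 5: ['bird', 'rain'] (min_width=9, slack=7)
Line 6: ['emerald', 'letter'] (min_width=14, slack=2)
Line 7: ['rain', 'water', 'word'] (min_width=15, slack=1)
Line 8: ['letter', 'number'] (min_width=13, slack=3)
Line 9: ['language', 'read'] (min_width=13, slack=3)
Line 10: ['deep', 'calendar'] (min_width=13, slack=3)
Line 11: ['moon', 'cat', 'grass'] (min_width=14, slack=2)
Line 12: ['cup', 'memory', 'box'] (min_width=14, slack=2)
Line 13: ['draw'] (min_width=4, slack=12)
Total lines: 13

Answer: 13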